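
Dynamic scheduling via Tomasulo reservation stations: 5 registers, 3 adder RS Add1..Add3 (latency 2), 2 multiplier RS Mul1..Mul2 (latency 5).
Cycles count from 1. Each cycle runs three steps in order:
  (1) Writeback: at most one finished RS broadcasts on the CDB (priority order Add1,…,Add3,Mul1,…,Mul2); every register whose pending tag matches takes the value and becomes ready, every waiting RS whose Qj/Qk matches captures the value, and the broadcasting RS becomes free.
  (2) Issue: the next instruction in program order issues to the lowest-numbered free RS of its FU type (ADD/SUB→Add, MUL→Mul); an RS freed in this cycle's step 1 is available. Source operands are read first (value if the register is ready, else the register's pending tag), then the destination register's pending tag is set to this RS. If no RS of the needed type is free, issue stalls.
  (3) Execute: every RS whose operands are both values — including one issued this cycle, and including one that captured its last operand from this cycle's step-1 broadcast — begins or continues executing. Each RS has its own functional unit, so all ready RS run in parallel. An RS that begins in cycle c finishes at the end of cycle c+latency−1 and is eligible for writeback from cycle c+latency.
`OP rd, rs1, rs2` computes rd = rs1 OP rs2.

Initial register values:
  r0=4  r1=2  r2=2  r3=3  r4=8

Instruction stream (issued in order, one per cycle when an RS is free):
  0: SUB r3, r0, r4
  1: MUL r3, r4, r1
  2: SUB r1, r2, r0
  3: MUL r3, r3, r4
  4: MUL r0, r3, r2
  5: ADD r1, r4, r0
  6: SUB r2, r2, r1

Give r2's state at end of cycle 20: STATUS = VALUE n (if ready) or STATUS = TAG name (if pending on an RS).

  c1: issue SUB r3<-Add1  regs: r0:4,r1:2,r2:2,r3:Add1,r4:8
  c2: issue MUL r3<-Mul1  regs: r0:4,r1:2,r2:2,r3:Mul1,r4:8
  c3: CDB Add1=-4; issue SUB r1<-Add1  regs: r0:4,r1:Add1,r2:2,r3:Mul1,r4:8
  c4: issue MUL r3<-Mul2  regs: r0:4,r1:Add1,r2:2,r3:Mul2,r4:8
  c5: CDB Add1=-2; stall  regs: r0:4,r1:-2,r2:2,r3:Mul2,r4:8
  c6: stall  regs: r0:4,r1:-2,r2:2,r3:Mul2,r4:8
  c7: CDB Mul1=16; issue MUL r0<-Mul1  regs: r0:Mul1,r1:-2,r2:2,r3:Mul2,r4:8
  c8: issue ADD r1<-Add1  regs: r0:Mul1,r1:Add1,r2:2,r3:Mul2,r4:8
  c9: issue SUB r2<-Add2  regs: r0:Mul1,r1:Add1,r2:Add2,r3:Mul2,r4:8
  c10: -  regs: r0:Mul1,r1:Add1,r2:Add2,r3:Mul2,r4:8
  c11: -  regs: r0:Mul1,r1:Add1,r2:Add2,r3:Mul2,r4:8
  c12: CDB Mul2=128  regs: r0:Mul1,r1:Add1,r2:Add2,r3:128,r4:8
  c13: -  regs: r0:Mul1,r1:Add1,r2:Add2,r3:128,r4:8
  c14: -  regs: r0:Mul1,r1:Add1,r2:Add2,r3:128,r4:8
  c15: -  regs: r0:Mul1,r1:Add1,r2:Add2,r3:128,r4:8
  c16: -  regs: r0:Mul1,r1:Add1,r2:Add2,r3:128,r4:8
  c17: CDB Mul1=256  regs: r0:256,r1:Add1,r2:Add2,r3:128,r4:8
  c18: -  regs: r0:256,r1:Add1,r2:Add2,r3:128,r4:8
  c19: CDB Add1=264  regs: r0:256,r1:264,r2:Add2,r3:128,r4:8
  c20: -  regs: r0:256,r1:264,r2:Add2,r3:128,r4:8

STATUS = TAG Add2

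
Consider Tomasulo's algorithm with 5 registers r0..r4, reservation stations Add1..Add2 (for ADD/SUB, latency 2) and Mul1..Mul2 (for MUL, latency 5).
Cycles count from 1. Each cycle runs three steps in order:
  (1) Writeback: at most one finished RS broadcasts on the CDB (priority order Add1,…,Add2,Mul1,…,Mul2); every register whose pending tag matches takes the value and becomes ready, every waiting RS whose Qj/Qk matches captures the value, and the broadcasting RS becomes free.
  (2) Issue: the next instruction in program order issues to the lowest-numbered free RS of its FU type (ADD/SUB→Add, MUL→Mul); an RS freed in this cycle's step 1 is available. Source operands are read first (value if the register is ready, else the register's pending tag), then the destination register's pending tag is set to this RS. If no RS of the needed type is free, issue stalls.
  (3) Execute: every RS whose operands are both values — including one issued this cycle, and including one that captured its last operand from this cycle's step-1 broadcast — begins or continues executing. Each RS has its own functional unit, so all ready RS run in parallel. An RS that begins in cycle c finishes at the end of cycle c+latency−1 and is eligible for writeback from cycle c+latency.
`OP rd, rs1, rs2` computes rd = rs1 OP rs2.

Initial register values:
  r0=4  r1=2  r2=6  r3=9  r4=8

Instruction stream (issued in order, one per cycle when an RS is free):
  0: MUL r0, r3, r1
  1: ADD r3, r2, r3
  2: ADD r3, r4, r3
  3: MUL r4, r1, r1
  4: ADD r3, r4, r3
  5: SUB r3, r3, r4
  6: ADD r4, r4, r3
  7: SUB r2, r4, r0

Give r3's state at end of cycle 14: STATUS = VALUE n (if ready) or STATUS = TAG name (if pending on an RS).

  c1: issue MUL r0<-Mul1  regs: r0:Mul1,r1:2,r2:6,r3:9,r4:8
  c2: issue ADD r3<-Add1  regs: r0:Mul1,r1:2,r2:6,r3:Add1,r4:8
  c3: issue ADD r3<-Add2  regs: r0:Mul1,r1:2,r2:6,r3:Add2,r4:8
  c4: CDB Add1=15; issue MUL r4<-Mul2  regs: r0:Mul1,r1:2,r2:6,r3:Add2,r4:Mul2
  c5: issue ADD r3<-Add1  regs: r0:Mul1,r1:2,r2:6,r3:Add1,r4:Mul2
  c6: CDB Add2=23; issue SUB r3<-Add2  regs: r0:Mul1,r1:2,r2:6,r3:Add2,r4:Mul2
  c7: CDB Mul1=18; stall  regs: r0:18,r1:2,r2:6,r3:Add2,r4:Mul2
  c8: stall  regs: r0:18,r1:2,r2:6,r3:Add2,r4:Mul2
  c9: CDB Mul2=4; stall  regs: r0:18,r1:2,r2:6,r3:Add2,r4:4
  c10: stall  regs: r0:18,r1:2,r2:6,r3:Add2,r4:4
  c11: CDB Add1=27; issue ADD r4<-Add1  regs: r0:18,r1:2,r2:6,r3:Add2,r4:Add1
  c12: stall  regs: r0:18,r1:2,r2:6,r3:Add2,r4:Add1
  c13: CDB Add2=23; issue SUB r2<-Add2  regs: r0:18,r1:2,r2:Add2,r3:23,r4:Add1
  c14: -  regs: r0:18,r1:2,r2:Add2,r3:23,r4:Add1

STATUS = VALUE 23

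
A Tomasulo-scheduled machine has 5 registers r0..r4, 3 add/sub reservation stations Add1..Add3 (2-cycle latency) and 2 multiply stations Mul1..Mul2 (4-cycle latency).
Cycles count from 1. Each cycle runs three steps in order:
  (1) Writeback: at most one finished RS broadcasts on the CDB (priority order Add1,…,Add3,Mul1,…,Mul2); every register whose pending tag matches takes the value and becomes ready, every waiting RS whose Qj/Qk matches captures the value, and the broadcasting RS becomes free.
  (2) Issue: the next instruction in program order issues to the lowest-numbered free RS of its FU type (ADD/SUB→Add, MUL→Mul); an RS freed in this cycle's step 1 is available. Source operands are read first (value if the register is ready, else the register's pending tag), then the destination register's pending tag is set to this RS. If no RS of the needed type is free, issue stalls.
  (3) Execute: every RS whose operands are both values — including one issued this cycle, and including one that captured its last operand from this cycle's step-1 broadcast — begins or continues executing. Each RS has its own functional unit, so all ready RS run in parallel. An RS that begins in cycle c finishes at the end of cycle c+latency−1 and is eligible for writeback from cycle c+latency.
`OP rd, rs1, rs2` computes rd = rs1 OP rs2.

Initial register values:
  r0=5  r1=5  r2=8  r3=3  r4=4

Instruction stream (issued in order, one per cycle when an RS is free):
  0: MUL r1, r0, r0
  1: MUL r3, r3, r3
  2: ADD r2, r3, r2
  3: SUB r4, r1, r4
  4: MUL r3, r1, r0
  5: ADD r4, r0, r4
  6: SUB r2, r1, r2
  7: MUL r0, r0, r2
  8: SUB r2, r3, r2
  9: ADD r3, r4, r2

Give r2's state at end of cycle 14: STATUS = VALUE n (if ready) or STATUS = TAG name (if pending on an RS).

cycle 1: issue MUL r1<-Mul1 // r0:5,r1:Mul1,r2:8,r3:3,r4:4
cycle 2: issue MUL r3<-Mul2 // r0:5,r1:Mul1,r2:8,r3:Mul2,r4:4
cycle 3: issue ADD r2<-Add1 // r0:5,r1:Mul1,r2:Add1,r3:Mul2,r4:4
cycle 4: issue SUB r4<-Add2 // r0:5,r1:Mul1,r2:Add1,r3:Mul2,r4:Add2
cycle 5: CDB Mul1=25; issue MUL r3<-Mul1 // r0:5,r1:25,r2:Add1,r3:Mul1,r4:Add2
cycle 6: CDB Mul2=9; issue ADD r4<-Add3 // r0:5,r1:25,r2:Add1,r3:Mul1,r4:Add3
cycle 7: CDB Add2=21; issue SUB r2<-Add2 // r0:5,r1:25,r2:Add2,r3:Mul1,r4:Add3
cycle 8: CDB Add1=17; issue MUL r0<-Mul2 // r0:Mul2,r1:25,r2:Add2,r3:Mul1,r4:Add3
cycle 9: CDB Add3=26; issue SUB r2<-Add1 // r0:Mul2,r1:25,r2:Add1,r3:Mul1,r4:26
cycle 10: CDB Add2=8; issue ADD r3<-Add2 // r0:Mul2,r1:25,r2:Add1,r3:Add2,r4:26
cycle 11: CDB Mul1=125 // r0:Mul2,r1:25,r2:Add1,r3:Add2,r4:26
cycle 12: - // r0:Mul2,r1:25,r2:Add1,r3:Add2,r4:26
cycle 13: CDB Add1=117 // r0:Mul2,r1:25,r2:117,r3:Add2,r4:26
cycle 14: CDB Mul2=40 // r0:40,r1:25,r2:117,r3:Add2,r4:26

STATUS = VALUE 117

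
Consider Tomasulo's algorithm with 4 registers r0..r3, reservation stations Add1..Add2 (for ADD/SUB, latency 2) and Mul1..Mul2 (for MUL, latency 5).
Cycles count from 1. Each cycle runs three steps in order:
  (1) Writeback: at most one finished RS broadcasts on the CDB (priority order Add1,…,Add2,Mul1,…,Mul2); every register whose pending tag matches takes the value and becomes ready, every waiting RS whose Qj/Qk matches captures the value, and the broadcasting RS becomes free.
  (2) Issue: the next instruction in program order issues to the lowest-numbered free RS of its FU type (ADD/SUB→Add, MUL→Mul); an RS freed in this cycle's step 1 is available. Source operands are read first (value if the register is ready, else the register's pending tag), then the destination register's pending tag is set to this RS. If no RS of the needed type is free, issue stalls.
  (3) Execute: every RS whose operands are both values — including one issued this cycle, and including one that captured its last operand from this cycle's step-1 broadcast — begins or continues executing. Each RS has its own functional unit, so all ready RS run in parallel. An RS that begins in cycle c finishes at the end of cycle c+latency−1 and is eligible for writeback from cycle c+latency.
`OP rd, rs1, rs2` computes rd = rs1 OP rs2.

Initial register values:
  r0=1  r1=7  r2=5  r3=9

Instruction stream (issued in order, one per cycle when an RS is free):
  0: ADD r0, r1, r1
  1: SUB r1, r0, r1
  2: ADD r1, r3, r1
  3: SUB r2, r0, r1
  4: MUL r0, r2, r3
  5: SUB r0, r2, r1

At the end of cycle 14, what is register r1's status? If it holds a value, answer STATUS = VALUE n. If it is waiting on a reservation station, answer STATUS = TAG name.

STATUS = VALUE 16

cycle 1: issue ADD r0<-Add1 // r0:Add1,r1:7,r2:5,r3:9
cycle 2: issue SUB r1<-Add2 // r0:Add1,r1:Add2,r2:5,r3:9
cycle 3: CDB Add1=14; issue ADD r1<-Add1 // r0:14,r1:Add1,r2:5,r3:9
cycle 4: stall // r0:14,r1:Add1,r2:5,r3:9
cycle 5: CDB Add2=7; issue SUB r2<-Add2 // r0:14,r1:Add1,r2:Add2,r3:9
cycle 6: issue MUL r0<-Mul1 // r0:Mul1,r1:Add1,r2:Add2,r3:9
cycle 7: CDB Add1=16; issue SUB r0<-Add1 // r0:Add1,r1:16,r2:Add2,r3:9
cycle 8: - // r0:Add1,r1:16,r2:Add2,r3:9
cycle 9: CDB Add2=-2 // r0:Add1,r1:16,r2:-2,r3:9
cycle 10: - // r0:Add1,r1:16,r2:-2,r3:9
cycle 11: CDB Add1=-18 // r0:-18,r1:16,r2:-2,r3:9
cycle 12: - // r0:-18,r1:16,r2:-2,r3:9
cycle 13: - // r0:-18,r1:16,r2:-2,r3:9
cycle 14: CDB Mul1=-18 // r0:-18,r1:16,r2:-2,r3:9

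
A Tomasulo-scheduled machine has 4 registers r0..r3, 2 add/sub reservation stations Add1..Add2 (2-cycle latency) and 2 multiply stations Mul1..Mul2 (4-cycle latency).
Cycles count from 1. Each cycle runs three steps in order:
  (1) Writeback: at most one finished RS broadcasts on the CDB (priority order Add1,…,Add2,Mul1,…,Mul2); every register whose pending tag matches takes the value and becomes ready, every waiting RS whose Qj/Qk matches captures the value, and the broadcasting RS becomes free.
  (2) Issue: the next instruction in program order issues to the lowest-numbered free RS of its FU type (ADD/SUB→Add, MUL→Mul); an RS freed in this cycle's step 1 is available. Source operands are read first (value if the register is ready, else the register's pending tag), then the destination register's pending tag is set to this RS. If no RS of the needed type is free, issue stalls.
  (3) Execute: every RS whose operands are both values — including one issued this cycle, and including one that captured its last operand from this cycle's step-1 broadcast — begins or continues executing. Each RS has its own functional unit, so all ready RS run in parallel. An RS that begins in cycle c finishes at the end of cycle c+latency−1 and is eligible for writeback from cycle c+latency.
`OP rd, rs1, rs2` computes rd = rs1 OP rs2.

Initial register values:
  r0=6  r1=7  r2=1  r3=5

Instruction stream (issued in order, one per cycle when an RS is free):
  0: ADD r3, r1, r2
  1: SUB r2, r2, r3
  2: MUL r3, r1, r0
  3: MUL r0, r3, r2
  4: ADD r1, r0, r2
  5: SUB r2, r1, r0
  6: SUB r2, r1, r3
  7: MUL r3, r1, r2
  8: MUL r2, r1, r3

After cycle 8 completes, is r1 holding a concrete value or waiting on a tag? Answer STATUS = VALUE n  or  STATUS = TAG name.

STATUS = TAG Add1

cycle 1: issue ADD r3<-Add1 // r0:6,r1:7,r2:1,r3:Add1
cycle 2: issue SUB r2<-Add2 // r0:6,r1:7,r2:Add2,r3:Add1
cycle 3: CDB Add1=8; issue MUL r3<-Mul1 // r0:6,r1:7,r2:Add2,r3:Mul1
cycle 4: issue MUL r0<-Mul2 // r0:Mul2,r1:7,r2:Add2,r3:Mul1
cycle 5: CDB Add2=-7; issue ADD r1<-Add1 // r0:Mul2,r1:Add1,r2:-7,r3:Mul1
cycle 6: issue SUB r2<-Add2 // r0:Mul2,r1:Add1,r2:Add2,r3:Mul1
cycle 7: CDB Mul1=42; stall // r0:Mul2,r1:Add1,r2:Add2,r3:42
cycle 8: stall // r0:Mul2,r1:Add1,r2:Add2,r3:42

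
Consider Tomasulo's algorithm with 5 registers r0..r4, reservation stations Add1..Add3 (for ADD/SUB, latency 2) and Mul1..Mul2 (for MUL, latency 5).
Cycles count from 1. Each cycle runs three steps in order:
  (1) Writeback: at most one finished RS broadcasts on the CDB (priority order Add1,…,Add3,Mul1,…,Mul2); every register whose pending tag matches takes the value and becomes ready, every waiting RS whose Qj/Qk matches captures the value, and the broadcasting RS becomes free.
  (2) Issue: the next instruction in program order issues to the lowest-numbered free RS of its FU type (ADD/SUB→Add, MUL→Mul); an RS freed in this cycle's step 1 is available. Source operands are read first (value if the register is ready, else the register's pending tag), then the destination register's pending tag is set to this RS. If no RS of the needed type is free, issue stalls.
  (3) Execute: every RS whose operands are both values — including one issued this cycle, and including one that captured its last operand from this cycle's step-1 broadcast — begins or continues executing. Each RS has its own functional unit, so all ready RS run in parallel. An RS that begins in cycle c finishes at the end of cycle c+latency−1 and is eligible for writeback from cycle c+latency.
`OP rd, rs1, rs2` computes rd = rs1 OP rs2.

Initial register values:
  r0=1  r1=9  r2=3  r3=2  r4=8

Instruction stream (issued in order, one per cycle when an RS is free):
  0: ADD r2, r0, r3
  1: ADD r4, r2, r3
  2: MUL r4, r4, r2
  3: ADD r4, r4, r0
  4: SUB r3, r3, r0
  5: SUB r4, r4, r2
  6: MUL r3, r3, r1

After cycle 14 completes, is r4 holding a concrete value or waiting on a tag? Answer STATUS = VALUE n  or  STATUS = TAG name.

STATUS = VALUE 13

c1: issue ADD r2<-Add1 | r0:1,r1:9,r2:Add1,r3:2,r4:8
c2: issue ADD r4<-Add2 | r0:1,r1:9,r2:Add1,r3:2,r4:Add2
c3: CDB Add1=3; issue MUL r4<-Mul1 | r0:1,r1:9,r2:3,r3:2,r4:Mul1
c4: issue ADD r4<-Add1 | r0:1,r1:9,r2:3,r3:2,r4:Add1
c5: CDB Add2=5; issue SUB r3<-Add2 | r0:1,r1:9,r2:3,r3:Add2,r4:Add1
c6: issue SUB r4<-Add3 | r0:1,r1:9,r2:3,r3:Add2,r4:Add3
c7: CDB Add2=1; issue MUL r3<-Mul2 | r0:1,r1:9,r2:3,r3:Mul2,r4:Add3
c8: - | r0:1,r1:9,r2:3,r3:Mul2,r4:Add3
c9: - | r0:1,r1:9,r2:3,r3:Mul2,r4:Add3
c10: CDB Mul1=15 | r0:1,r1:9,r2:3,r3:Mul2,r4:Add3
c11: - | r0:1,r1:9,r2:3,r3:Mul2,r4:Add3
c12: CDB Add1=16 | r0:1,r1:9,r2:3,r3:Mul2,r4:Add3
c13: CDB Mul2=9 | r0:1,r1:9,r2:3,r3:9,r4:Add3
c14: CDB Add3=13 | r0:1,r1:9,r2:3,r3:9,r4:13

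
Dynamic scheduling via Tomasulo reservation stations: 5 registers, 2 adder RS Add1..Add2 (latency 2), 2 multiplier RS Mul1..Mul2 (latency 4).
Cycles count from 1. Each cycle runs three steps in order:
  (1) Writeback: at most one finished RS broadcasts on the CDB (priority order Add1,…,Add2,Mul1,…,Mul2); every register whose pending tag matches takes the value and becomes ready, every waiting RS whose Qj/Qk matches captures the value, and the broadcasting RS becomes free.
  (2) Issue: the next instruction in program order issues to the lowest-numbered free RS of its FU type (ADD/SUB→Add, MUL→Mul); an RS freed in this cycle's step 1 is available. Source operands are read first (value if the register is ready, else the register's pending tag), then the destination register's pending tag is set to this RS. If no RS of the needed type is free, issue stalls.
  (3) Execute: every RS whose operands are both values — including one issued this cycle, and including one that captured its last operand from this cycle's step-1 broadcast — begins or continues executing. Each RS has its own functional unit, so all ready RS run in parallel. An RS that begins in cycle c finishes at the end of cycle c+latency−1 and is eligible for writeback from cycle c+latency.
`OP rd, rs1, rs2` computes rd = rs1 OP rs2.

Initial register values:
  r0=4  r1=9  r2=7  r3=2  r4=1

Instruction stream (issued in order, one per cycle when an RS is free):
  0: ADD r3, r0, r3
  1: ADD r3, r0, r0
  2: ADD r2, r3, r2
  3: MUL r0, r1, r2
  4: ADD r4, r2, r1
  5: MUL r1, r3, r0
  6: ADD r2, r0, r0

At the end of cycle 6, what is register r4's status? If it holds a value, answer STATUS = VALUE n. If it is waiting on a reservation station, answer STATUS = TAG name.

  c1: issue ADD r3<-Add1  regs: r0:4,r1:9,r2:7,r3:Add1,r4:1
  c2: issue ADD r3<-Add2  regs: r0:4,r1:9,r2:7,r3:Add2,r4:1
  c3: CDB Add1=6; issue ADD r2<-Add1  regs: r0:4,r1:9,r2:Add1,r3:Add2,r4:1
  c4: CDB Add2=8; issue MUL r0<-Mul1  regs: r0:Mul1,r1:9,r2:Add1,r3:8,r4:1
  c5: issue ADD r4<-Add2  regs: r0:Mul1,r1:9,r2:Add1,r3:8,r4:Add2
  c6: CDB Add1=15; issue MUL r1<-Mul2  regs: r0:Mul1,r1:Mul2,r2:15,r3:8,r4:Add2

STATUS = TAG Add2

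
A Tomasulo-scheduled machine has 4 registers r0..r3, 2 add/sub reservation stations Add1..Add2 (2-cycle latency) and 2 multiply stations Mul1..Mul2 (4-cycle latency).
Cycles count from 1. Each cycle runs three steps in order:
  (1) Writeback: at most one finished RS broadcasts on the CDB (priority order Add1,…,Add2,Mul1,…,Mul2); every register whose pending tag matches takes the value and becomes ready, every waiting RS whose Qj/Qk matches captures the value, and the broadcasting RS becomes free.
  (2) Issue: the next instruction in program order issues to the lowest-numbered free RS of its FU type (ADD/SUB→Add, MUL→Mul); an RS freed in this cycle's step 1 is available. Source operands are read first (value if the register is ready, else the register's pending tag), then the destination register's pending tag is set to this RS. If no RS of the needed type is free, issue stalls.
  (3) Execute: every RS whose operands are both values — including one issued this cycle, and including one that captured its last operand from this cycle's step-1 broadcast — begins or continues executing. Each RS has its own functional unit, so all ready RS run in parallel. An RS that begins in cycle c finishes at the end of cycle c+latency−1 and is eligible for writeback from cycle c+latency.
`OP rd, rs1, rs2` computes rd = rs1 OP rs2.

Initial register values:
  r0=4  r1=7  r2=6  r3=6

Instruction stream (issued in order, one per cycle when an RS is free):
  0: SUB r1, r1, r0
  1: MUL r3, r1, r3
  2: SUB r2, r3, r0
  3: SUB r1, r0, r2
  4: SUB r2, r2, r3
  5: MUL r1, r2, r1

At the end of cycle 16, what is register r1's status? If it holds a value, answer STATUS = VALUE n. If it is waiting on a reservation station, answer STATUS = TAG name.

STATUS = VALUE 40

  c1: issue SUB r1<-Add1  regs: r0:4,r1:Add1,r2:6,r3:6
  c2: issue MUL r3<-Mul1  regs: r0:4,r1:Add1,r2:6,r3:Mul1
  c3: CDB Add1=3; issue SUB r2<-Add1  regs: r0:4,r1:3,r2:Add1,r3:Mul1
  c4: issue SUB r1<-Add2  regs: r0:4,r1:Add2,r2:Add1,r3:Mul1
  c5: stall  regs: r0:4,r1:Add2,r2:Add1,r3:Mul1
  c6: stall  regs: r0:4,r1:Add2,r2:Add1,r3:Mul1
  c7: CDB Mul1=18; stall  regs: r0:4,r1:Add2,r2:Add1,r3:18
  c8: stall  regs: r0:4,r1:Add2,r2:Add1,r3:18
  c9: CDB Add1=14; issue SUB r2<-Add1  regs: r0:4,r1:Add2,r2:Add1,r3:18
  c10: issue MUL r1<-Mul1  regs: r0:4,r1:Mul1,r2:Add1,r3:18
  c11: CDB Add1=-4  regs: r0:4,r1:Mul1,r2:-4,r3:18
  c12: CDB Add2=-10  regs: r0:4,r1:Mul1,r2:-4,r3:18
  c13: -  regs: r0:4,r1:Mul1,r2:-4,r3:18
  c14: -  regs: r0:4,r1:Mul1,r2:-4,r3:18
  c15: -  regs: r0:4,r1:Mul1,r2:-4,r3:18
  c16: CDB Mul1=40  regs: r0:4,r1:40,r2:-4,r3:18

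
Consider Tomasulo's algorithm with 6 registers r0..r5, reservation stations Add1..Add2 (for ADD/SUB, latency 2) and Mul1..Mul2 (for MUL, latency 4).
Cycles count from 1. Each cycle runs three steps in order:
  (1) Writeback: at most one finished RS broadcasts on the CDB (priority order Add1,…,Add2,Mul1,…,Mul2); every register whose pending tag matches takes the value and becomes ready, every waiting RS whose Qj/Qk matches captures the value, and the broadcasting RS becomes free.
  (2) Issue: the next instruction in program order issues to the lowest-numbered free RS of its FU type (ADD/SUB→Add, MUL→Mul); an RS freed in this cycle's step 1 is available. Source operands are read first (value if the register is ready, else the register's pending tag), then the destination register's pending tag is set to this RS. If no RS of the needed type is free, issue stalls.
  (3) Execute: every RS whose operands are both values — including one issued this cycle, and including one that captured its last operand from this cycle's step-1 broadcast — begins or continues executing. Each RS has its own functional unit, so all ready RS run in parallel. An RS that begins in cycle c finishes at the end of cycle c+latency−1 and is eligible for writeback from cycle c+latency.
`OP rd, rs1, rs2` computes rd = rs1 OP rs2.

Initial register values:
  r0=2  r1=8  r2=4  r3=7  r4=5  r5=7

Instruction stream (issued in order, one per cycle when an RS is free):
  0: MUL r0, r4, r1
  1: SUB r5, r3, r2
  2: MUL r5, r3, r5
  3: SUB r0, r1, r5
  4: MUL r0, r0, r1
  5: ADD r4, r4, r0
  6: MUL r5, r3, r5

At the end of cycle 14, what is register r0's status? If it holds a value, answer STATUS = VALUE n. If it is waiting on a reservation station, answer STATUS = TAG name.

cycle 1: issue MUL r0<-Mul1 // r0:Mul1,r1:8,r2:4,r3:7,r4:5,r5:7
cycle 2: issue SUB r5<-Add1 // r0:Mul1,r1:8,r2:4,r3:7,r4:5,r5:Add1
cycle 3: issue MUL r5<-Mul2 // r0:Mul1,r1:8,r2:4,r3:7,r4:5,r5:Mul2
cycle 4: CDB Add1=3; issue SUB r0<-Add1 // r0:Add1,r1:8,r2:4,r3:7,r4:5,r5:Mul2
cycle 5: CDB Mul1=40; issue MUL r0<-Mul1 // r0:Mul1,r1:8,r2:4,r3:7,r4:5,r5:Mul2
cycle 6: issue ADD r4<-Add2 // r0:Mul1,r1:8,r2:4,r3:7,r4:Add2,r5:Mul2
cycle 7: stall // r0:Mul1,r1:8,r2:4,r3:7,r4:Add2,r5:Mul2
cycle 8: CDB Mul2=21; issue MUL r5<-Mul2 // r0:Mul1,r1:8,r2:4,r3:7,r4:Add2,r5:Mul2
cycle 9: - // r0:Mul1,r1:8,r2:4,r3:7,r4:Add2,r5:Mul2
cycle 10: CDB Add1=-13 // r0:Mul1,r1:8,r2:4,r3:7,r4:Add2,r5:Mul2
cycle 11: - // r0:Mul1,r1:8,r2:4,r3:7,r4:Add2,r5:Mul2
cycle 12: CDB Mul2=147 // r0:Mul1,r1:8,r2:4,r3:7,r4:Add2,r5:147
cycle 13: - // r0:Mul1,r1:8,r2:4,r3:7,r4:Add2,r5:147
cycle 14: CDB Mul1=-104 // r0:-104,r1:8,r2:4,r3:7,r4:Add2,r5:147

STATUS = VALUE -104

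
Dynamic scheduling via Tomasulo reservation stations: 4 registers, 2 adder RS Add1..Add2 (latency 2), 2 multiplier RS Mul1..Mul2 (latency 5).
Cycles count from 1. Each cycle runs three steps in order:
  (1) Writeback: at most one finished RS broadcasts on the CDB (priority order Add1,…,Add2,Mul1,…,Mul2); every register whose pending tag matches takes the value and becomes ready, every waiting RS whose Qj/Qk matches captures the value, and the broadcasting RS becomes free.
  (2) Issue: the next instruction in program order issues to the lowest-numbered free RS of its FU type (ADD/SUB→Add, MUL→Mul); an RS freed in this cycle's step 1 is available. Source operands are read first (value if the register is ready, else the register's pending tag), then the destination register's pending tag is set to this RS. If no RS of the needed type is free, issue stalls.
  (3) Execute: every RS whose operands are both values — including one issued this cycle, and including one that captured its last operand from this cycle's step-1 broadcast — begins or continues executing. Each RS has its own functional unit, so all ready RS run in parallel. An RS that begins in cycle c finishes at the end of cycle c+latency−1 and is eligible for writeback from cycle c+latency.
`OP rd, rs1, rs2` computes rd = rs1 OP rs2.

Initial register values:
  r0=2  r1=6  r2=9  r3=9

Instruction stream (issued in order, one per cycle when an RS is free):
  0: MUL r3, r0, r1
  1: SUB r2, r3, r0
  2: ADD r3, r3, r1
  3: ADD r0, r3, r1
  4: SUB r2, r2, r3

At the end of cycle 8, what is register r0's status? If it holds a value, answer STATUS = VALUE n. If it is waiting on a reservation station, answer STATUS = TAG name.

cycle 1: issue MUL r3<-Mul1 // r0:2,r1:6,r2:9,r3:Mul1
cycle 2: issue SUB r2<-Add1 // r0:2,r1:6,r2:Add1,r3:Mul1
cycle 3: issue ADD r3<-Add2 // r0:2,r1:6,r2:Add1,r3:Add2
cycle 4: stall // r0:2,r1:6,r2:Add1,r3:Add2
cycle 5: stall // r0:2,r1:6,r2:Add1,r3:Add2
cycle 6: CDB Mul1=12; stall // r0:2,r1:6,r2:Add1,r3:Add2
cycle 7: stall // r0:2,r1:6,r2:Add1,r3:Add2
cycle 8: CDB Add1=10; issue ADD r0<-Add1 // r0:Add1,r1:6,r2:10,r3:Add2

STATUS = TAG Add1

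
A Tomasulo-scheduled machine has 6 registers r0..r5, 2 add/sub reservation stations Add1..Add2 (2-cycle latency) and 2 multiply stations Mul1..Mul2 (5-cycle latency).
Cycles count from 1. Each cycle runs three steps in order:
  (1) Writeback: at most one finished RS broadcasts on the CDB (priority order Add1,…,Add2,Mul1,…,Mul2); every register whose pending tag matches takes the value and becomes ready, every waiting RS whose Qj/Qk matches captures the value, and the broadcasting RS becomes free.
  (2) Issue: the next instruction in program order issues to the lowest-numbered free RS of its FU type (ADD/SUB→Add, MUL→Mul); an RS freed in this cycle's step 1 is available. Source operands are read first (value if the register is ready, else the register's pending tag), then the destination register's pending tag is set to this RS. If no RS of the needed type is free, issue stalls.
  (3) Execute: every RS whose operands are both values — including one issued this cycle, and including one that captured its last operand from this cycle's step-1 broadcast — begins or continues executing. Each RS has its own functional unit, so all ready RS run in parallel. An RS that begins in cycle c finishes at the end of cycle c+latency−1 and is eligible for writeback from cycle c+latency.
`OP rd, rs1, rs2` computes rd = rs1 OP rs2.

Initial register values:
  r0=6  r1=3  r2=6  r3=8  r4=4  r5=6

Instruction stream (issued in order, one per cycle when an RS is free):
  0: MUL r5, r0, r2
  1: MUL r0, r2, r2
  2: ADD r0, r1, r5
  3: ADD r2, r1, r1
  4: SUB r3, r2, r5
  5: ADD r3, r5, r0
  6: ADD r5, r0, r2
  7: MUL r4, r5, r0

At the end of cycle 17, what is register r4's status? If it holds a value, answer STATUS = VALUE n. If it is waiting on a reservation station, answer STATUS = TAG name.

cycle 1: issue MUL r5<-Mul1 // r0:6,r1:3,r2:6,r3:8,r4:4,r5:Mul1
cycle 2: issue MUL r0<-Mul2 // r0:Mul2,r1:3,r2:6,r3:8,r4:4,r5:Mul1
cycle 3: issue ADD r0<-Add1 // r0:Add1,r1:3,r2:6,r3:8,r4:4,r5:Mul1
cycle 4: issue ADD r2<-Add2 // r0:Add1,r1:3,r2:Add2,r3:8,r4:4,r5:Mul1
cycle 5: stall // r0:Add1,r1:3,r2:Add2,r3:8,r4:4,r5:Mul1
cycle 6: CDB Add2=6; issue SUB r3<-Add2 // r0:Add1,r1:3,r2:6,r3:Add2,r4:4,r5:Mul1
cycle 7: CDB Mul1=36; stall // r0:Add1,r1:3,r2:6,r3:Add2,r4:4,r5:36
cycle 8: CDB Mul2=36; stall // r0:Add1,r1:3,r2:6,r3:Add2,r4:4,r5:36
cycle 9: CDB Add1=39; issue ADD r3<-Add1 // r0:39,r1:3,r2:6,r3:Add1,r4:4,r5:36
cycle 10: CDB Add2=-30; issue ADD r5<-Add2 // r0:39,r1:3,r2:6,r3:Add1,r4:4,r5:Add2
cycle 11: CDB Add1=75; issue MUL r4<-Mul1 // r0:39,r1:3,r2:6,r3:75,r4:Mul1,r5:Add2
cycle 12: CDB Add2=45 // r0:39,r1:3,r2:6,r3:75,r4:Mul1,r5:45
cycle 13: - // r0:39,r1:3,r2:6,r3:75,r4:Mul1,r5:45
cycle 14: - // r0:39,r1:3,r2:6,r3:75,r4:Mul1,r5:45
cycle 15: - // r0:39,r1:3,r2:6,r3:75,r4:Mul1,r5:45
cycle 16: - // r0:39,r1:3,r2:6,r3:75,r4:Mul1,r5:45
cycle 17: CDB Mul1=1755 // r0:39,r1:3,r2:6,r3:75,r4:1755,r5:45

STATUS = VALUE 1755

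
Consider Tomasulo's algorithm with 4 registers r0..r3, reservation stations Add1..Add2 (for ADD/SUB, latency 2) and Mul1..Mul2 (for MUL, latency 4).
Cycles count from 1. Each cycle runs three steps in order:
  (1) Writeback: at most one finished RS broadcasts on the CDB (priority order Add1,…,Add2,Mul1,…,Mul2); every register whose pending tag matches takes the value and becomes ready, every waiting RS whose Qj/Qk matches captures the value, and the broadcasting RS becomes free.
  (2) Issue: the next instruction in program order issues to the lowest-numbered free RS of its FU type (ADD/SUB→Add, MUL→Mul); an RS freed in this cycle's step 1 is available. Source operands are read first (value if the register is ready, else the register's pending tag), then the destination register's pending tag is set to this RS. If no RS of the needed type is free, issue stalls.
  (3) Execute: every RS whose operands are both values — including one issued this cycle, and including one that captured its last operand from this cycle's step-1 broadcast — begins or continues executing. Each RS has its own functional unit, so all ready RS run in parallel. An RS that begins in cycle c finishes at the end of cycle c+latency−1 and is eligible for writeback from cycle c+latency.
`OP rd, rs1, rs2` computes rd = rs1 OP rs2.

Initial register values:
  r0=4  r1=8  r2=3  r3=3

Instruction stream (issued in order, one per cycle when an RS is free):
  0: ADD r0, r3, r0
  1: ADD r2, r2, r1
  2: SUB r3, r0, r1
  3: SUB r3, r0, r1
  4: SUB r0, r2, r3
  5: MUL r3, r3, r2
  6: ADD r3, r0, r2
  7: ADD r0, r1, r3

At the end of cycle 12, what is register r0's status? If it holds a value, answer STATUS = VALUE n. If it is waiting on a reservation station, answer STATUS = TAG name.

cycle 1: issue ADD r0<-Add1 // r0:Add1,r1:8,r2:3,r3:3
cycle 2: issue ADD r2<-Add2 // r0:Add1,r1:8,r2:Add2,r3:3
cycle 3: CDB Add1=7; issue SUB r3<-Add1 // r0:7,r1:8,r2:Add2,r3:Add1
cycle 4: CDB Add2=11; issue SUB r3<-Add2 // r0:7,r1:8,r2:11,r3:Add2
cycle 5: CDB Add1=-1; issue SUB r0<-Add1 // r0:Add1,r1:8,r2:11,r3:Add2
cycle 6: CDB Add2=-1; issue MUL r3<-Mul1 // r0:Add1,r1:8,r2:11,r3:Mul1
cycle 7: issue ADD r3<-Add2 // r0:Add1,r1:8,r2:11,r3:Add2
cycle 8: CDB Add1=12; issue ADD r0<-Add1 // r0:Add1,r1:8,r2:11,r3:Add2
cycle 9: - // r0:Add1,r1:8,r2:11,r3:Add2
cycle 10: CDB Add2=23 // r0:Add1,r1:8,r2:11,r3:23
cycle 11: CDB Mul1=-11 // r0:Add1,r1:8,r2:11,r3:23
cycle 12: CDB Add1=31 // r0:31,r1:8,r2:11,r3:23

STATUS = VALUE 31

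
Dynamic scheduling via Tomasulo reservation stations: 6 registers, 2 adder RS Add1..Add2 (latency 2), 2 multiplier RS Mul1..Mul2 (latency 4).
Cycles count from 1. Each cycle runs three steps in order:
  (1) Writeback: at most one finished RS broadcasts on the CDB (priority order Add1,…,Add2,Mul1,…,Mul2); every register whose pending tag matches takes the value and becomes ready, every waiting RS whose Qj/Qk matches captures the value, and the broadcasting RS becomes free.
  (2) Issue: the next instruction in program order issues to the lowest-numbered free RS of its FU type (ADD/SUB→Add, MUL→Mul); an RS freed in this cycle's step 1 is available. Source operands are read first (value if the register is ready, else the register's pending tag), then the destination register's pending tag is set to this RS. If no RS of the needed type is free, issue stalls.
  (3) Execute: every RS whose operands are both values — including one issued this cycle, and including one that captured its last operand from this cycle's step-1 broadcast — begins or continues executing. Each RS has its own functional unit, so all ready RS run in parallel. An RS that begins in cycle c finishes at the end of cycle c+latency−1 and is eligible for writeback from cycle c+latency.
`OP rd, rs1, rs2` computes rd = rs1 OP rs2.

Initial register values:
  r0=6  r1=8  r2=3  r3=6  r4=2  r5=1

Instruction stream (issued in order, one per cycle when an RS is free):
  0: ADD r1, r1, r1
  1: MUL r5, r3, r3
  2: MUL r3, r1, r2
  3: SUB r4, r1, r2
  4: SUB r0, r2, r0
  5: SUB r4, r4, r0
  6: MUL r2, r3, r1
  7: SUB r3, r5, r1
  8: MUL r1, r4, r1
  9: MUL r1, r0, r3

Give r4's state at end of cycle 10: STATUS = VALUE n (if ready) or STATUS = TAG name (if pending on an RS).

STATUS = VALUE 16

c1: issue ADD r1<-Add1 | r0:6,r1:Add1,r2:3,r3:6,r4:2,r5:1
c2: issue MUL r5<-Mul1 | r0:6,r1:Add1,r2:3,r3:6,r4:2,r5:Mul1
c3: CDB Add1=16; issue MUL r3<-Mul2 | r0:6,r1:16,r2:3,r3:Mul2,r4:2,r5:Mul1
c4: issue SUB r4<-Add1 | r0:6,r1:16,r2:3,r3:Mul2,r4:Add1,r5:Mul1
c5: issue SUB r0<-Add2 | r0:Add2,r1:16,r2:3,r3:Mul2,r4:Add1,r5:Mul1
c6: CDB Add1=13; issue SUB r4<-Add1 | r0:Add2,r1:16,r2:3,r3:Mul2,r4:Add1,r5:Mul1
c7: CDB Add2=-3; stall | r0:-3,r1:16,r2:3,r3:Mul2,r4:Add1,r5:Mul1
c8: CDB Mul1=36; issue MUL r2<-Mul1 | r0:-3,r1:16,r2:Mul1,r3:Mul2,r4:Add1,r5:36
c9: CDB Add1=16; issue SUB r3<-Add1 | r0:-3,r1:16,r2:Mul1,r3:Add1,r4:16,r5:36
c10: CDB Mul2=48; issue MUL r1<-Mul2 | r0:-3,r1:Mul2,r2:Mul1,r3:Add1,r4:16,r5:36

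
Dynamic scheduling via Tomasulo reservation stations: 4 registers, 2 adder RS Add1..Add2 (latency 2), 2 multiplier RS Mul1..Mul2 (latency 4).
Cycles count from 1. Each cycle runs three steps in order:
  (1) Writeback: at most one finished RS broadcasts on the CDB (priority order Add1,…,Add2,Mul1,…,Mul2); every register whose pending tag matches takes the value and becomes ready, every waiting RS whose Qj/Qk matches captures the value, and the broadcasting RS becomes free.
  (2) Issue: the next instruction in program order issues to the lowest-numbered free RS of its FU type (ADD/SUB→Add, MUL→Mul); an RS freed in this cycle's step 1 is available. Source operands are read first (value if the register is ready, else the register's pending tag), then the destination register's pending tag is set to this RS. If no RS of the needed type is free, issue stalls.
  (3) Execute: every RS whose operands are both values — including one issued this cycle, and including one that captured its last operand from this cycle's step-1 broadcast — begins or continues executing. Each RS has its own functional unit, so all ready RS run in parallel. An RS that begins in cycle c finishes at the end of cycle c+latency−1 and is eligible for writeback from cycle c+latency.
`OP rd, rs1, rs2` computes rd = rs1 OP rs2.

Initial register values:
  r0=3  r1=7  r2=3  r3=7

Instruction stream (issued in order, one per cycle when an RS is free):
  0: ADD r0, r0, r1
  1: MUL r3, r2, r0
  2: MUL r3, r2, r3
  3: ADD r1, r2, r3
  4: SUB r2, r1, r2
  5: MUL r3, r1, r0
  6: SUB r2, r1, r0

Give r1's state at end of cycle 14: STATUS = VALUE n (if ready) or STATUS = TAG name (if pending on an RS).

c1: issue ADD r0<-Add1 | r0:Add1,r1:7,r2:3,r3:7
c2: issue MUL r3<-Mul1 | r0:Add1,r1:7,r2:3,r3:Mul1
c3: CDB Add1=10; issue MUL r3<-Mul2 | r0:10,r1:7,r2:3,r3:Mul2
c4: issue ADD r1<-Add1 | r0:10,r1:Add1,r2:3,r3:Mul2
c5: issue SUB r2<-Add2 | r0:10,r1:Add1,r2:Add2,r3:Mul2
c6: stall | r0:10,r1:Add1,r2:Add2,r3:Mul2
c7: CDB Mul1=30; issue MUL r3<-Mul1 | r0:10,r1:Add1,r2:Add2,r3:Mul1
c8: stall | r0:10,r1:Add1,r2:Add2,r3:Mul1
c9: stall | r0:10,r1:Add1,r2:Add2,r3:Mul1
c10: stall | r0:10,r1:Add1,r2:Add2,r3:Mul1
c11: CDB Mul2=90; stall | r0:10,r1:Add1,r2:Add2,r3:Mul1
c12: stall | r0:10,r1:Add1,r2:Add2,r3:Mul1
c13: CDB Add1=93; issue SUB r2<-Add1 | r0:10,r1:93,r2:Add1,r3:Mul1
c14: - | r0:10,r1:93,r2:Add1,r3:Mul1

STATUS = VALUE 93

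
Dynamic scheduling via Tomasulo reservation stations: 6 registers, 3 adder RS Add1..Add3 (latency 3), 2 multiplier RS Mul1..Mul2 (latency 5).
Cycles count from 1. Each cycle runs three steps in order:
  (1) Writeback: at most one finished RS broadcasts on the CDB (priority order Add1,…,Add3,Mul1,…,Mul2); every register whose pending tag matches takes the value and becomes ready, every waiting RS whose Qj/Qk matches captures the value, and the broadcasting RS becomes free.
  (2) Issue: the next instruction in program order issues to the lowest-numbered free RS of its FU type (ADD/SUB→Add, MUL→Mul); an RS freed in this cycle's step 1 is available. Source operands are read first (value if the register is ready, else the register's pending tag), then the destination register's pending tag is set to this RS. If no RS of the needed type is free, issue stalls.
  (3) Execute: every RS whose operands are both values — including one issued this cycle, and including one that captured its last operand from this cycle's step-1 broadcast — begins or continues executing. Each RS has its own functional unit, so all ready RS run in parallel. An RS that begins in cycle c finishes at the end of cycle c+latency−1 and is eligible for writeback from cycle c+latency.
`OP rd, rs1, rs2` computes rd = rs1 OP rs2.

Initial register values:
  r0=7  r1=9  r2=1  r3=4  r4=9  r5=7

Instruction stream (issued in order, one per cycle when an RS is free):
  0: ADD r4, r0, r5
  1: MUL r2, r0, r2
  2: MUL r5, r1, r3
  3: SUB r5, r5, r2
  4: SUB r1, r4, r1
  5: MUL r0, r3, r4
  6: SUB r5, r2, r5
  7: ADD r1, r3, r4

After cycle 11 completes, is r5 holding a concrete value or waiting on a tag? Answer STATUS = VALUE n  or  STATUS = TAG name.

cycle 1: issue ADD r4<-Add1 // r0:7,r1:9,r2:1,r3:4,r4:Add1,r5:7
cycle 2: issue MUL r2<-Mul1 // r0:7,r1:9,r2:Mul1,r3:4,r4:Add1,r5:7
cycle 3: issue MUL r5<-Mul2 // r0:7,r1:9,r2:Mul1,r3:4,r4:Add1,r5:Mul2
cycle 4: CDB Add1=14; issue SUB r5<-Add1 // r0:7,r1:9,r2:Mul1,r3:4,r4:14,r5:Add1
cycle 5: issue SUB r1<-Add2 // r0:7,r1:Add2,r2:Mul1,r3:4,r4:14,r5:Add1
cycle 6: stall // r0:7,r1:Add2,r2:Mul1,r3:4,r4:14,r5:Add1
cycle 7: CDB Mul1=7; issue MUL r0<-Mul1 // r0:Mul1,r1:Add2,r2:7,r3:4,r4:14,r5:Add1
cycle 8: CDB Add2=5; issue SUB r5<-Add2 // r0:Mul1,r1:5,r2:7,r3:4,r4:14,r5:Add2
cycle 9: CDB Mul2=36; issue ADD r1<-Add3 // r0:Mul1,r1:Add3,r2:7,r3:4,r4:14,r5:Add2
cycle 10: - // r0:Mul1,r1:Add3,r2:7,r3:4,r4:14,r5:Add2
cycle 11: - // r0:Mul1,r1:Add3,r2:7,r3:4,r4:14,r5:Add2

STATUS = TAG Add2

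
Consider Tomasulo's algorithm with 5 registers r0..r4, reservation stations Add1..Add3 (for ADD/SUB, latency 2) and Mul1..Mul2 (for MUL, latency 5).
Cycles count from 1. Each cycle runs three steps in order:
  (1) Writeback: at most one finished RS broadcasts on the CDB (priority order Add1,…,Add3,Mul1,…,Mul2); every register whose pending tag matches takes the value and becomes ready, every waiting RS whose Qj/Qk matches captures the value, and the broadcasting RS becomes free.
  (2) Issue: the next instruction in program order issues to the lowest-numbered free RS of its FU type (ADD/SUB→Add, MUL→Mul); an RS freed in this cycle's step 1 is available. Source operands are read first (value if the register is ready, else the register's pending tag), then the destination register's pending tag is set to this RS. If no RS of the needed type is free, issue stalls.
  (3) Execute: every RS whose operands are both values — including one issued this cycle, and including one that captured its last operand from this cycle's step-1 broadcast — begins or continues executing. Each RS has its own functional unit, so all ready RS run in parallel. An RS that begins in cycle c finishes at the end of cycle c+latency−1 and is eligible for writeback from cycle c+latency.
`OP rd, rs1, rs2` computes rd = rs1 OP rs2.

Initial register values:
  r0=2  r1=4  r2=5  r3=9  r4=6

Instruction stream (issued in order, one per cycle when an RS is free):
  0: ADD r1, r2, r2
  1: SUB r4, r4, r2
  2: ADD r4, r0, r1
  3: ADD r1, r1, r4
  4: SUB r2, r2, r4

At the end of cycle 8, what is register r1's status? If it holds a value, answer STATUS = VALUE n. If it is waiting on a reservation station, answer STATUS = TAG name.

  c1: issue ADD r1<-Add1  regs: r0:2,r1:Add1,r2:5,r3:9,r4:6
  c2: issue SUB r4<-Add2  regs: r0:2,r1:Add1,r2:5,r3:9,r4:Add2
  c3: CDB Add1=10; issue ADD r4<-Add1  regs: r0:2,r1:10,r2:5,r3:9,r4:Add1
  c4: CDB Add2=1; issue ADD r1<-Add2  regs: r0:2,r1:Add2,r2:5,r3:9,r4:Add1
  c5: CDB Add1=12; issue SUB r2<-Add1  regs: r0:2,r1:Add2,r2:Add1,r3:9,r4:12
  c6: -  regs: r0:2,r1:Add2,r2:Add1,r3:9,r4:12
  c7: CDB Add1=-7  regs: r0:2,r1:Add2,r2:-7,r3:9,r4:12
  c8: CDB Add2=22  regs: r0:2,r1:22,r2:-7,r3:9,r4:12

STATUS = VALUE 22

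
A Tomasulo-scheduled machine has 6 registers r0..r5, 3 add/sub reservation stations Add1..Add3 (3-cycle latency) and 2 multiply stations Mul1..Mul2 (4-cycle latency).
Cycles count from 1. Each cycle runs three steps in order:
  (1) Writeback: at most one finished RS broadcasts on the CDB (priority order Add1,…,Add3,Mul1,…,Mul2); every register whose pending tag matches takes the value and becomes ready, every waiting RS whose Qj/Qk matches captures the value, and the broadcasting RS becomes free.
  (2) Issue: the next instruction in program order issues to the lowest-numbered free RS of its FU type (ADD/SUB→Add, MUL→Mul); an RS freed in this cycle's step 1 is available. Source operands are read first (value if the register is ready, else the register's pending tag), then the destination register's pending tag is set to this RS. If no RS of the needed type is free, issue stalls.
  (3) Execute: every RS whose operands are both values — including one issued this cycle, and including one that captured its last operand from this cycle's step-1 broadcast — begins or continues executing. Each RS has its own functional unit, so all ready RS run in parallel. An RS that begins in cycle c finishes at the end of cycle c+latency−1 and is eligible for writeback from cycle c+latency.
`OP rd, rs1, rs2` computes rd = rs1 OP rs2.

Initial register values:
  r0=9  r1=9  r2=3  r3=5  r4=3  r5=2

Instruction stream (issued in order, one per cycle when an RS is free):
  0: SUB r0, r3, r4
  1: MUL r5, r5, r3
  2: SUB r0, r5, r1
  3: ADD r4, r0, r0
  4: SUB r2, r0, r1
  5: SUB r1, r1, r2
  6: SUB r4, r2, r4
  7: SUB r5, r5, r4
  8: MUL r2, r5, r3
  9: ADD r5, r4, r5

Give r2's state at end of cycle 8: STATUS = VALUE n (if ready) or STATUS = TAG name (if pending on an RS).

STATUS = TAG Add3

c1: issue SUB r0<-Add1 | r0:Add1,r1:9,r2:3,r3:5,r4:3,r5:2
c2: issue MUL r5<-Mul1 | r0:Add1,r1:9,r2:3,r3:5,r4:3,r5:Mul1
c3: issue SUB r0<-Add2 | r0:Add2,r1:9,r2:3,r3:5,r4:3,r5:Mul1
c4: CDB Add1=2; issue ADD r4<-Add1 | r0:Add2,r1:9,r2:3,r3:5,r4:Add1,r5:Mul1
c5: issue SUB r2<-Add3 | r0:Add2,r1:9,r2:Add3,r3:5,r4:Add1,r5:Mul1
c6: CDB Mul1=10; stall | r0:Add2,r1:9,r2:Add3,r3:5,r4:Add1,r5:10
c7: stall | r0:Add2,r1:9,r2:Add3,r3:5,r4:Add1,r5:10
c8: stall | r0:Add2,r1:9,r2:Add3,r3:5,r4:Add1,r5:10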